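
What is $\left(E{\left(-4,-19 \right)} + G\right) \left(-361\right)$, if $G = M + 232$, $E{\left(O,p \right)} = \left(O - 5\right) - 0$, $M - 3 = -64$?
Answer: $-58482$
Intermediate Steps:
$M = -61$ ($M = 3 - 64 = -61$)
$E{\left(O,p \right)} = -5 + O$ ($E{\left(O,p \right)} = \left(O - 5\right) + 0 = \left(-5 + O\right) + 0 = -5 + O$)
$G = 171$ ($G = -61 + 232 = 171$)
$\left(E{\left(-4,-19 \right)} + G\right) \left(-361\right) = \left(\left(-5 - 4\right) + 171\right) \left(-361\right) = \left(-9 + 171\right) \left(-361\right) = 162 \left(-361\right) = -58482$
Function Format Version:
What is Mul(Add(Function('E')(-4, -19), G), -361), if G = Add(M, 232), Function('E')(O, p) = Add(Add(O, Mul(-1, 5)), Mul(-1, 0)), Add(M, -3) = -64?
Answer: -58482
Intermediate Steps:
M = -61 (M = Add(3, -64) = -61)
Function('E')(O, p) = Add(-5, O) (Function('E')(O, p) = Add(Add(O, -5), 0) = Add(Add(-5, O), 0) = Add(-5, O))
G = 171 (G = Add(-61, 232) = 171)
Mul(Add(Function('E')(-4, -19), G), -361) = Mul(Add(Add(-5, -4), 171), -361) = Mul(Add(-9, 171), -361) = Mul(162, -361) = -58482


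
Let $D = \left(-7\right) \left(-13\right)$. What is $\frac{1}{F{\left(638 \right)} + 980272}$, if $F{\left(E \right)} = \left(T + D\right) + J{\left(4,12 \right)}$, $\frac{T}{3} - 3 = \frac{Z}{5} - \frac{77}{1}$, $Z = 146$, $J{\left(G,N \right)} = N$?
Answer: $\frac{5}{4901203} \approx 1.0202 \cdot 10^{-6}$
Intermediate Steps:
$T = - \frac{672}{5}$ ($T = 9 + 3 \left(\frac{146}{5} - \frac{77}{1}\right) = 9 + 3 \left(146 \cdot \frac{1}{5} - 77\right) = 9 + 3 \left(\frac{146}{5} - 77\right) = 9 + 3 \left(- \frac{239}{5}\right) = 9 - \frac{717}{5} = - \frac{672}{5} \approx -134.4$)
$D = 91$
$F{\left(E \right)} = - \frac{157}{5}$ ($F{\left(E \right)} = \left(- \frac{672}{5} + 91\right) + 12 = - \frac{217}{5} + 12 = - \frac{157}{5}$)
$\frac{1}{F{\left(638 \right)} + 980272} = \frac{1}{- \frac{157}{5} + 980272} = \frac{1}{\frac{4901203}{5}} = \frac{5}{4901203}$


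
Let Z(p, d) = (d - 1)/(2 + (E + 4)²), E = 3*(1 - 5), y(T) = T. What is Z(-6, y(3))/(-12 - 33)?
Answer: -1/1485 ≈ -0.00067340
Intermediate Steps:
E = -12 (E = 3*(-4) = -12)
Z(p, d) = -1/66 + d/66 (Z(p, d) = (d - 1)/(2 + (-12 + 4)²) = (-1 + d)/(2 + (-8)²) = (-1 + d)/(2 + 64) = (-1 + d)/66 = (-1 + d)*(1/66) = -1/66 + d/66)
Z(-6, y(3))/(-12 - 33) = (-1/66 + (1/66)*3)/(-12 - 33) = (-1/66 + 1/22)/(-45) = -1/45*1/33 = -1/1485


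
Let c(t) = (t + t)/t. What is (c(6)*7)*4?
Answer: 56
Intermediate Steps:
c(t) = 2 (c(t) = (2*t)/t = 2)
(c(6)*7)*4 = (2*7)*4 = 14*4 = 56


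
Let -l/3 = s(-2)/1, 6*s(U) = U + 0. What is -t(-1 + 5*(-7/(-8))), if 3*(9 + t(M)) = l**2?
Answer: 26/3 ≈ 8.6667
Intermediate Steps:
s(U) = U/6 (s(U) = (U + 0)/6 = U/6)
l = 1 (l = -3*(1/6)*(-2)/1 = -(-1) = -3*(-1/3) = 1)
t(M) = -26/3 (t(M) = -9 + (1/3)*1**2 = -9 + (1/3)*1 = -9 + 1/3 = -26/3)
-t(-1 + 5*(-7/(-8))) = -1*(-26/3) = 26/3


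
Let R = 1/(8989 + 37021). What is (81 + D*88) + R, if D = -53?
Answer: -210863829/46010 ≈ -4583.0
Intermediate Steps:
R = 1/46010 ≈ 2.1734e-5
(81 + D*88) + R = (81 - 53*88) + 1/46010 = (81 - 4664) + 1/46010 = -4583 + 1/46010 = -210863829/46010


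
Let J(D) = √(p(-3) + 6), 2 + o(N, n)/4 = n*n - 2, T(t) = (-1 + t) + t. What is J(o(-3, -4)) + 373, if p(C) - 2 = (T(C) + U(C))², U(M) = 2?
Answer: 373 + √33 ≈ 378.74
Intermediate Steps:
T(t) = -1 + 2*t
p(C) = 2 + (1 + 2*C)² (p(C) = 2 + ((-1 + 2*C) + 2)² = 2 + (1 + 2*C)²)
o(N, n) = -16 + 4*n² (o(N, n) = -8 + 4*(n*n - 2) = -8 + 4*(n² - 2) = -8 + 4*(-2 + n²) = -8 + (-8 + 4*n²) = -16 + 4*n²)
J(D) = √33 (J(D) = √((2 + (1 + 2*(-3))²) + 6) = √((2 + (1 - 6)²) + 6) = √((2 + (-5)²) + 6) = √((2 + 25) + 6) = √(27 + 6) = √33)
J(o(-3, -4)) + 373 = √33 + 373 = 373 + √33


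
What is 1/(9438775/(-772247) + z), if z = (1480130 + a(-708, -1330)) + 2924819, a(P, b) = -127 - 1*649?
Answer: 772247/3401099947956 ≈ 2.2706e-7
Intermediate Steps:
a(P, b) = -776 (a(P, b) = -127 - 649 = -776)
z = 4404173 (z = (1480130 - 776) + 2924819 = 1479354 + 2924819 = 4404173)
1/(9438775/(-772247) + z) = 1/(9438775/(-772247) + 4404173) = 1/(9438775*(-1/772247) + 4404173) = 1/(-9438775/772247 + 4404173) = 1/(3401099947956/772247) = 772247/3401099947956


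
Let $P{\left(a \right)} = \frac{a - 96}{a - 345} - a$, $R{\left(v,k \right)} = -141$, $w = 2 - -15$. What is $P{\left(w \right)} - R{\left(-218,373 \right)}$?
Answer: $\frac{40751}{328} \approx 124.24$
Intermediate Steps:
$w = 17$ ($w = 2 + 15 = 17$)
$P{\left(a \right)} = - a + \frac{-96 + a}{-345 + a}$ ($P{\left(a \right)} = \frac{-96 + a}{-345 + a} - a = - a + \frac{-96 + a}{-345 + a}$)
$P{\left(w \right)} - R{\left(-218,373 \right)} = \frac{-96 - 17^{2} + 346 \cdot 17}{-345 + 17} - -141 = \frac{-96 - 289 + 5882}{-328} + 141 = - \frac{-96 - 289 + 5882}{328} + 141 = \left(- \frac{1}{328}\right) 5497 + 141 = - \frac{5497}{328} + 141 = \frac{40751}{328}$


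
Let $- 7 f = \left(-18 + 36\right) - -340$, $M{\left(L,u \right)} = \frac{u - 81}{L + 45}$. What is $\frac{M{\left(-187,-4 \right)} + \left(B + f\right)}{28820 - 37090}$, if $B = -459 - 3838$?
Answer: $\frac{4321459}{8220380} \approx 0.5257$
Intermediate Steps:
$B = -4297$ ($B = -459 - 3838 = -4297$)
$M{\left(L,u \right)} = \frac{-81 + u}{45 + L}$
$f = - \frac{358}{7}$ ($f = - \frac{\left(-18 + 36\right) - -340}{7} = - \frac{18 + 340}{7} = \left(- \frac{1}{7}\right) 358 = - \frac{358}{7} \approx -51.143$)
$\frac{M{\left(-187,-4 \right)} + \left(B + f\right)}{28820 - 37090} = \frac{\frac{-81 - 4}{45 - 187} - \frac{30437}{7}}{28820 - 37090} = \frac{\frac{1}{-142} \left(-85\right) - \frac{30437}{7}}{-8270} = \left(\left(- \frac{1}{142}\right) \left(-85\right) - \frac{30437}{7}\right) \left(- \frac{1}{8270}\right) = \left(\frac{85}{142} - \frac{30437}{7}\right) \left(- \frac{1}{8270}\right) = \left(- \frac{4321459}{994}\right) \left(- \frac{1}{8270}\right) = \frac{4321459}{8220380}$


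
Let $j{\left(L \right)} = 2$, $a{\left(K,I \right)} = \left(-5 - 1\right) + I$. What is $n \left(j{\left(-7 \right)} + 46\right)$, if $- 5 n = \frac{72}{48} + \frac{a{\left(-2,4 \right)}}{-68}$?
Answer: $- \frac{1248}{85} \approx -14.682$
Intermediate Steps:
$a{\left(K,I \right)} = -6 + I$
$n = - \frac{26}{85}$ ($n = - \frac{\frac{72}{48} + \frac{-6 + 4}{-68}}{5} = - \frac{72 \cdot \frac{1}{48} - - \frac{1}{34}}{5} = - \frac{\frac{3}{2} + \frac{1}{34}}{5} = \left(- \frac{1}{5}\right) \frac{26}{17} = - \frac{26}{85} \approx -0.30588$)
$n \left(j{\left(-7 \right)} + 46\right) = - \frac{26 \left(2 + 46\right)}{85} = \left(- \frac{26}{85}\right) 48 = - \frac{1248}{85}$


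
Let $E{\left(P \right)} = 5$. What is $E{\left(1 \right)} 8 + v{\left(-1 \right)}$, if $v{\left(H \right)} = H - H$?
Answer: $40$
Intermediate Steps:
$v{\left(H \right)} = 0$
$E{\left(1 \right)} 8 + v{\left(-1 \right)} = 5 \cdot 8 + 0 = 40 + 0 = 40$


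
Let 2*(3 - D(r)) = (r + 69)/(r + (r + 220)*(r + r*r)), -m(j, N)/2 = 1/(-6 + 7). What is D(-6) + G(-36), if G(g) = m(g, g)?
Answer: 4255/4276 ≈ 0.99509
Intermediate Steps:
m(j, N) = -2 (m(j, N) = -2/(-6 + 7) = -2/1 = -2*1 = -2)
G(g) = -2
D(r) = 3 - (69 + r)/(2*(r + (220 + r)*(r + r²))) (D(r) = 3 - (r + 69)/(2*(r + (r + 220)*(r + r*r))) = 3 - (69 + r)/(2*(r + (220 + r)*(r + r²))))
D(-6) + G(-36) = (½)*(-69 + 6*(-6)³ + 1325*(-6) + 1326*(-6)²)/(-6*(221 + (-6)² + 221*(-6))) - 2 = (½)*(-⅙)*(-69 + 6*(-216) - 7950 + 1326*36)/(221 + 36 - 1326) - 2 = (½)*(-⅙)*(-69 - 1296 - 7950 + 47736)/(-1069) - 2 = (½)*(-⅙)*(-1/1069)*38421 - 2 = 12807/4276 - 2 = 4255/4276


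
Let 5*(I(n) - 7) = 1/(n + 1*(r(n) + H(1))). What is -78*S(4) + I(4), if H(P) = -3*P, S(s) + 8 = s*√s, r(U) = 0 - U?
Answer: 104/15 ≈ 6.9333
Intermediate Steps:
r(U) = -U
S(s) = -8 + s^(3/2) (S(s) = -8 + s*√s = -8 + s^(3/2))
I(n) = 104/15 (I(n) = 7 + 1/(5*(n + 1*(-n - 3*1))) = 7 + 1/(5*(n + 1*(-n - 3))) = 7 + 1/(5*(n + 1*(-3 - n))) = 7 + 1/(5*(n + (-3 - n))) = 7 + (⅕)/(-3) = 7 + (⅕)*(-⅓) = 7 - 1/15 = 104/15)
-78*S(4) + I(4) = -78*(-8 + 4^(3/2)) + 104/15 = -78*(-8 + 8) + 104/15 = -78*0 + 104/15 = 0 + 104/15 = 104/15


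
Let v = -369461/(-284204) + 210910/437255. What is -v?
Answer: -6328289577/3550560572 ≈ -1.7823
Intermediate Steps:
v = 6328289577/3550560572 (v = -369461*(-1/284204) + 210910*(1/437255) = 369461/284204 + 6026/12493 = 6328289577/3550560572 ≈ 1.7823)
-v = -1*6328289577/3550560572 = -6328289577/3550560572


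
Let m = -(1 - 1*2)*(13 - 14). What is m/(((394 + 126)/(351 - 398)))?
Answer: 47/520 ≈ 0.090385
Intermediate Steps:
m = -1 (m = -(1 - 2)*(-1) = -(-1)*(-1) = -1*1 = -1)
m/(((394 + 126)/(351 - 398))) = -1/((394 + 126)/(351 - 398)) = -1/(520/(-47)) = -1/(520*(-1/47)) = -1/(-520/47) = -1*(-47/520) = 47/520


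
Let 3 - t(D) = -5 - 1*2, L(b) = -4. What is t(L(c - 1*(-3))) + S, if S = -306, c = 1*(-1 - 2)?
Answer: -296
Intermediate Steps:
c = -3 (c = 1*(-3) = -3)
t(D) = 10 (t(D) = 3 - (-5 - 1*2) = 3 - (-5 - 2) = 3 - 1*(-7) = 3 + 7 = 10)
t(L(c - 1*(-3))) + S = 10 - 306 = -296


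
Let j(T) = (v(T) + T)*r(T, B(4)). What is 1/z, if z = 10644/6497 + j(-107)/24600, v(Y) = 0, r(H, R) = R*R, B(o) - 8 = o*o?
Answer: -6659425/5774196 ≈ -1.1533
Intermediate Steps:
B(o) = 8 + o² (B(o) = 8 + o*o = 8 + o²)
r(H, R) = R²
j(T) = 576*T (j(T) = (0 + T)*(8 + 4²)² = T*(8 + 16)² = T*24² = T*576 = 576*T)
z = -5774196/6659425 (z = 10644/6497 + (576*(-107))/24600 = 10644*(1/6497) - 61632*1/24600 = 10644/6497 - 2568/1025 = -5774196/6659425 ≈ -0.86707)
1/z = 1/(-5774196/6659425) = -6659425/5774196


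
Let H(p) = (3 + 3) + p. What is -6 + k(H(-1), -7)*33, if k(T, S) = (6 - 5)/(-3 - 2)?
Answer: -63/5 ≈ -12.600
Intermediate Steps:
H(p) = 6 + p
k(T, S) = -1/5 (k(T, S) = 1/(-5) = 1*(-1/5) = -1/5)
-6 + k(H(-1), -7)*33 = -6 - 1/5*33 = -6 - 33/5 = -63/5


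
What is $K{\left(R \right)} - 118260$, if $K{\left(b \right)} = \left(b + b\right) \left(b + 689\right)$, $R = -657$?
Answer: $-160308$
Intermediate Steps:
$K{\left(b \right)} = 2 b \left(689 + b\right)$
$K{\left(R \right)} - 118260 = 2 \left(-657\right) \left(689 - 657\right) - 118260 = 2 \left(-657\right) 32 - 118260 = -42048 - 118260 = -160308$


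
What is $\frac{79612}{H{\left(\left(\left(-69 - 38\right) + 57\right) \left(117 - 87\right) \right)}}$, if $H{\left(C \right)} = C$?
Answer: $- \frac{19903}{375} \approx -53.075$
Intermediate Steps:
$\frac{79612}{H{\left(\left(\left(-69 - 38\right) + 57\right) \left(117 - 87\right) \right)}} = \frac{79612}{\left(\left(-69 - 38\right) + 57\right) \left(117 - 87\right)} = \frac{79612}{\left(-107 + 57\right) 30} = \frac{79612}{\left(-50\right) 30} = \frac{79612}{-1500} = 79612 \left(- \frac{1}{1500}\right) = - \frac{19903}{375}$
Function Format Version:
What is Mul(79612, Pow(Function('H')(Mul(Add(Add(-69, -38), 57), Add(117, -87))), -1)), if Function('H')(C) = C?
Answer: Rational(-19903, 375) ≈ -53.075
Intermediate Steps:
Mul(79612, Pow(Function('H')(Mul(Add(Add(-69, -38), 57), Add(117, -87))), -1)) = Mul(79612, Pow(Mul(Add(Add(-69, -38), 57), Add(117, -87)), -1)) = Mul(79612, Pow(Mul(Add(-107, 57), 30), -1)) = Mul(79612, Pow(Mul(-50, 30), -1)) = Mul(79612, Pow(-1500, -1)) = Mul(79612, Rational(-1, 1500)) = Rational(-19903, 375)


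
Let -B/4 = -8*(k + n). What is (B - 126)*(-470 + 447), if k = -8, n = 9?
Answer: 2162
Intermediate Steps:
B = 32 (B = -(-32)*(-8 + 9) = -(-32) = -4*(-8) = 32)
(B - 126)*(-470 + 447) = (32 - 126)*(-470 + 447) = -94*(-23) = 2162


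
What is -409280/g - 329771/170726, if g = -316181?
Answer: -34392587271/53980317406 ≈ -0.63713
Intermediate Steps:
-409280/g - 329771/170726 = -409280/(-316181) - 329771/170726 = -409280*(-1/316181) - 329771*1/170726 = 409280/316181 - 329771/170726 = -34392587271/53980317406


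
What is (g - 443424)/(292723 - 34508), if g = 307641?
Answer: -135783/258215 ≈ -0.52585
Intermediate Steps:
(g - 443424)/(292723 - 34508) = (307641 - 443424)/(292723 - 34508) = -135783/258215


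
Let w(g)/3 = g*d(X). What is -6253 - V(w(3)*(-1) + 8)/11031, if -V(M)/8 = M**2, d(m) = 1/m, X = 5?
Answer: -1724413387/275775 ≈ -6253.0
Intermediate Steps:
w(g) = 3*g/5 (w(g) = 3*(g/5) = 3*g/5)
V(M) = -8*M**2
-6253 - V(w(3)*(-1) + 8)/11031 = -6253 - (-8*(((3/5)*3)*(-1) + 8)**2)/11031 = -6253 - (-8*((9/5)*(-1) + 8)**2)/11031 = -6253 - (-8*(-9/5 + 8)**2)/11031 = -6253 - (-8*(31/5)**2)/11031 = -6253 - (-8*961/25)/11031 = -6253 - (-7688)/(25*11031) = -6253 - 1*(-7688/275775) = -6253 + 7688/275775 = -1724413387/275775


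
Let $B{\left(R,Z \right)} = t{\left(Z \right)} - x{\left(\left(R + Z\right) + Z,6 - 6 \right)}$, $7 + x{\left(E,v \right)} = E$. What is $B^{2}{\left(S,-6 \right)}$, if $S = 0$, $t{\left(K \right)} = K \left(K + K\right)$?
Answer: $8281$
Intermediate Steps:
$t{\left(K \right)} = 2 K^{2}$ ($t{\left(K \right)} = K 2 K = 2 K^{2}$)
$x{\left(E,v \right)} = -7 + E$
$B{\left(R,Z \right)} = 7 - R - 2 Z + 2 Z^{2}$ ($B{\left(R,Z \right)} = 2 Z^{2} - \left(-7 + \left(\left(R + Z\right) + Z\right)\right) = 2 Z^{2} - \left(-7 + \left(R + 2 Z\right)\right) = 2 Z^{2} - \left(-7 + R + 2 Z\right) = 7 - R - 2 Z + 2 Z^{2}$)
$B^{2}{\left(S,-6 \right)} = \left(7 - 0 - -12 + 2 \left(-6\right)^{2}\right)^{2} = \left(7 + 0 + 12 + 2 \cdot 36\right)^{2} = \left(7 + 0 + 12 + 72\right)^{2} = 91^{2} = 8281$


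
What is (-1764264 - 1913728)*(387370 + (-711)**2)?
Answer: -3284045954872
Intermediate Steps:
(-1764264 - 1913728)*(387370 + (-711)**2) = -3677992*(387370 + 505521) = -3677992*892891 = -3284045954872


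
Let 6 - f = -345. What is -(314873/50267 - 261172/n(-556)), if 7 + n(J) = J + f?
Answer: -3298771500/2664151 ≈ -1238.2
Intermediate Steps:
f = 351 (f = 6 - 1*(-345) = 6 + 345 = 351)
n(J) = 344 + J (n(J) = -7 + (J + 351) = -7 + (351 + J) = 344 + J)
-(314873/50267 - 261172/n(-556)) = -(314873/50267 - 261172/(344 - 556)) = -(314873*(1/50267) - 261172/(-212)) = -(314873/50267 - 261172*(-1/212)) = -(314873/50267 + 65293/53) = -1*3298771500/2664151 = -3298771500/2664151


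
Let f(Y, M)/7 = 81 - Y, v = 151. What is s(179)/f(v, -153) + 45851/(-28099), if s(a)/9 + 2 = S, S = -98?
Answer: 282211/1376851 ≈ 0.20497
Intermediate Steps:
s(a) = -900 (s(a) = -18 + 9*(-98) = -18 - 882 = -900)
f(Y, M) = 567 - 7*Y (f(Y, M) = 7*(81 - Y) = 567 - 7*Y)
s(179)/f(v, -153) + 45851/(-28099) = -900/(567 - 7*151) + 45851/(-28099) = -900/(567 - 1057) + 45851*(-1/28099) = -900/(-490) - 45851/28099 = -900*(-1/490) - 45851/28099 = 90/49 - 45851/28099 = 282211/1376851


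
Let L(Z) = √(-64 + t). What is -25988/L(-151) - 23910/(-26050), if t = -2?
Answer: 2391/2605 + 12994*I*√66/33 ≈ 0.91785 + 3198.9*I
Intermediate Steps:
L(Z) = I*√66 (L(Z) = √(-64 - 2) = √(-66) = I*√66)
-25988/L(-151) - 23910/(-26050) = -25988*(-I*√66/66) - 23910/(-26050) = -(-12994)*I*√66/33 - 23910*(-1/26050) = 12994*I*√66/33 + 2391/2605 = 2391/2605 + 12994*I*√66/33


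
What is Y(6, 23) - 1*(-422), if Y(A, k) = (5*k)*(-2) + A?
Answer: 198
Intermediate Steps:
Y(A, k) = A - 10*k (Y(A, k) = -10*k + A = A - 10*k)
Y(6, 23) - 1*(-422) = (6 - 10*23) - 1*(-422) = (6 - 230) + 422 = -224 + 422 = 198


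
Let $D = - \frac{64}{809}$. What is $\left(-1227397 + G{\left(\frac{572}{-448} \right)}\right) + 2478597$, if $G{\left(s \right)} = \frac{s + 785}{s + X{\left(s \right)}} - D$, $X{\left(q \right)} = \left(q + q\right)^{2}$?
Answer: $\frac{16647960433084}{13304005} \approx 1.2514 \cdot 10^{6}$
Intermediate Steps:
$X{\left(q \right)} = 4 q^{2}$ ($X{\left(q \right)} = \left(2 q\right)^{2} = 4 q^{2}$)
$D = - \frac{64}{809}$ ($D = \left(-64\right) \frac{1}{809} = - \frac{64}{809} \approx -0.07911$)
$G{\left(s \right)} = \frac{64}{809} + \frac{785 + s}{s + 4 s^{2}}$ ($G{\left(s \right)} = \frac{s + 785}{s + 4 s^{2}} - - \frac{64}{809} = \frac{785 + s}{s + 4 s^{2}} + \frac{64}{809} = \frac{64}{809} + \frac{785 + s}{s + 4 s^{2}}$)
$\left(-1227397 + G{\left(\frac{572}{-448} \right)}\right) + 2478597 = \left(-1227397 + \frac{635065 + 256 \left(\frac{572}{-448}\right)^{2} + 873 \frac{572}{-448}}{809 \frac{572}{-448} \left(1 + 4 \frac{572}{-448}\right)}\right) + 2478597 = \left(-1227397 + \frac{635065 + 256 \left(572 \left(- \frac{1}{448}\right)\right)^{2} + 873 \cdot 572 \left(- \frac{1}{448}\right)}{809 \cdot 572 \left(- \frac{1}{448}\right) \left(1 + 4 \cdot 572 \left(- \frac{1}{448}\right)\right)}\right) + 2478597 = \left(-1227397 + \frac{635065 + 256 \left(- \frac{143}{112}\right)^{2} + 873 \left(- \frac{143}{112}\right)}{809 \left(- \frac{143}{112}\right) \left(1 + 4 \left(- \frac{143}{112}\right)\right)}\right) + 2478597 = \left(-1227397 + \frac{1}{809} \left(- \frac{112}{143}\right) \frac{1}{1 - \frac{143}{28}} \left(635065 + 256 \cdot \frac{20449}{12544} - \frac{124839}{112}\right)\right) + 2478597 = \left(-1227397 + \frac{1}{809} \left(- \frac{112}{143}\right) \frac{1}{- \frac{115}{28}} \left(635065 + \frac{20449}{49} - \frac{124839}{112}\right)\right) + 2478597 = \left(-1227397 + \frac{1}{809} \left(- \frac{112}{143}\right) \left(- \frac{28}{115}\right) \frac{497344271}{784}\right) + 2478597 = \left(-1227397 + \frac{1989377084}{13304005}\right) + 2478597 = - \frac{16327306447901}{13304005} + 2478597 = \frac{16647960433084}{13304005}$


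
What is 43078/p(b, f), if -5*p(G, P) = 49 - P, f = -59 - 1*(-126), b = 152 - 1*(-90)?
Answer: 107695/9 ≈ 11966.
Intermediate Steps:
b = 242 (b = 152 + 90 = 242)
f = 67 (f = -59 + 126 = 67)
p(G, P) = -49/5 + P/5 (p(G, P) = -(49 - P)/5 = -49/5 + P/5)
43078/p(b, f) = 43078/(-49/5 + (⅕)*67) = 43078/(-49/5 + 67/5) = 43078/(18/5) = 43078*(5/18) = 107695/9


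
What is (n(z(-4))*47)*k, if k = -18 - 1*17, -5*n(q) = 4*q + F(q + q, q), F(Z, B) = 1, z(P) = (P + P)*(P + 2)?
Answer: 21385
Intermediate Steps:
z(P) = 2*P*(2 + P) (z(P) = (2*P)*(2 + P) = 2*P*(2 + P))
n(q) = -1/5 - 4*q/5 (n(q) = -(4*q + 1)/5 = -(1 + 4*q)/5 = -1/5 - 4*q/5)
k = -35 (k = -18 - 17 = -35)
(n(z(-4))*47)*k = ((-1/5 - 8*(-4)*(2 - 4)/5)*47)*(-35) = ((-1/5 - 8*(-4)*(-2)/5)*47)*(-35) = ((-1/5 - 4/5*16)*47)*(-35) = ((-1/5 - 64/5)*47)*(-35) = -13*47*(-35) = -611*(-35) = 21385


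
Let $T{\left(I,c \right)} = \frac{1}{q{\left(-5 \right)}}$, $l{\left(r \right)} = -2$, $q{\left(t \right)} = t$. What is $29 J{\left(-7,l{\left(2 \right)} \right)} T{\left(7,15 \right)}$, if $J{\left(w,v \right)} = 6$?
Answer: $- \frac{174}{5} \approx -34.8$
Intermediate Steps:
$T{\left(I,c \right)} = - \frac{1}{5}$ ($T{\left(I,c \right)} = \frac{1}{-5} = - \frac{1}{5}$)
$29 J{\left(-7,l{\left(2 \right)} \right)} T{\left(7,15 \right)} = 29 \cdot 6 \left(- \frac{1}{5}\right) = 174 \left(- \frac{1}{5}\right) = - \frac{174}{5}$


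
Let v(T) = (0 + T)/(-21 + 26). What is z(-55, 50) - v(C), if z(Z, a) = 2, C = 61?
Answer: -51/5 ≈ -10.200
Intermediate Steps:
v(T) = T/5
z(-55, 50) - v(C) = 2 - 61/5 = -51/5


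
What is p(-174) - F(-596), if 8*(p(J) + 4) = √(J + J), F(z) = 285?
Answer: -289 + I*√87/4 ≈ -289.0 + 2.3318*I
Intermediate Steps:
p(J) = -4 + √2*√J/8 (p(J) = -4 + √(J + J)/8 = -4 + √(2*J)/8 = -4 + (√2*√J)/8 = -4 + √2*√J/8)
p(-174) - F(-596) = (-4 + √2*√(-174)/8) - 1*285 = (-4 + √2*(I*√174)/8) - 285 = (-4 + I*√87/4) - 285 = -289 + I*√87/4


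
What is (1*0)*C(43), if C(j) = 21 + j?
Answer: 0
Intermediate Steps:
(1*0)*C(43) = (1*0)*(21 + 43) = 0*64 = 0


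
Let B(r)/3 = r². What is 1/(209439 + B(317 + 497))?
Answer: 1/2197227 ≈ 4.5512e-7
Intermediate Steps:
B(r) = 3*r²
1/(209439 + B(317 + 497)) = 1/(209439 + 3*(317 + 497)²) = 1/(209439 + 3*814²) = 1/(209439 + 3*662596) = 1/(209439 + 1987788) = 1/2197227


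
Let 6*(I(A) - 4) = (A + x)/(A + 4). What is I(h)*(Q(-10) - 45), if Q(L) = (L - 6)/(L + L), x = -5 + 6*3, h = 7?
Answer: -31382/165 ≈ -190.19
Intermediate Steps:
x = 13 (x = -5 + 18 = 13)
Q(L) = (-6 + L)/(2*L) (Q(L) = (-6 + L)/((2*L)) = (-6 + L)*(1/(2*L)) = (-6 + L)/(2*L))
I(A) = 4 + (13 + A)/(6*(4 + A)) (I(A) = 4 + ((A + 13)/(A + 4))/6 = 4 + ((13 + A)/(4 + A))/6 = 4 + (13 + A)/(6*(4 + A)))
I(h)*(Q(-10) - 45) = ((109 + 25*7)/(6*(4 + 7)))*((½)*(-6 - 10)/(-10) - 45) = ((⅙)*(109 + 175)/11)*((½)*(-⅒)*(-16) - 45) = ((⅙)*(1/11)*284)*(⅘ - 45) = (142/33)*(-221/5) = -31382/165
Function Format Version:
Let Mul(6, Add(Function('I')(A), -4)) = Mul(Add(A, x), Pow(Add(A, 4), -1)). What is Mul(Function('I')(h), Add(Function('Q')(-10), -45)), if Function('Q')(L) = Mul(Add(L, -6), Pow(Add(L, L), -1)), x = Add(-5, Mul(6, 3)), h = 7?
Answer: Rational(-31382, 165) ≈ -190.19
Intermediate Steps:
x = 13 (x = Add(-5, 18) = 13)
Function('Q')(L) = Mul(Rational(1, 2), Pow(L, -1), Add(-6, L)) (Function('Q')(L) = Mul(Add(-6, L), Pow(Mul(2, L), -1)) = Mul(Add(-6, L), Mul(Rational(1, 2), Pow(L, -1))) = Mul(Rational(1, 2), Pow(L, -1), Add(-6, L)))
Function('I')(A) = Add(4, Mul(Rational(1, 6), Pow(Add(4, A), -1), Add(13, A))) (Function('I')(A) = Add(4, Mul(Rational(1, 6), Mul(Add(A, 13), Pow(Add(A, 4), -1)))) = Add(4, Mul(Rational(1, 6), Mul(Add(13, A), Pow(Add(4, A), -1)))) = Add(4, Mul(Rational(1, 6), Mul(Pow(Add(4, A), -1), Add(13, A)))) = Add(4, Mul(Rational(1, 6), Pow(Add(4, A), -1), Add(13, A))))
Mul(Function('I')(h), Add(Function('Q')(-10), -45)) = Mul(Mul(Rational(1, 6), Pow(Add(4, 7), -1), Add(109, Mul(25, 7))), Add(Mul(Rational(1, 2), Pow(-10, -1), Add(-6, -10)), -45)) = Mul(Mul(Rational(1, 6), Pow(11, -1), Add(109, 175)), Add(Mul(Rational(1, 2), Rational(-1, 10), -16), -45)) = Mul(Mul(Rational(1, 6), Rational(1, 11), 284), Add(Rational(4, 5), -45)) = Mul(Rational(142, 33), Rational(-221, 5)) = Rational(-31382, 165)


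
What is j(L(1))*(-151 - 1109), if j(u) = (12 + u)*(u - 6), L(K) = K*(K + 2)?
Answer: 56700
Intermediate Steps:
L(K) = K*(2 + K)
j(u) = (-6 + u)*(12 + u) (j(u) = (12 + u)*(-6 + u) = (-6 + u)*(12 + u))
j(L(1))*(-151 - 1109) = (-72 + (1*(2 + 1))**2 + 6*(1*(2 + 1)))*(-151 - 1109) = (-72 + (1*3)**2 + 6*(1*3))*(-1260) = (-72 + 3**2 + 6*3)*(-1260) = (-72 + 9 + 18)*(-1260) = -45*(-1260) = 56700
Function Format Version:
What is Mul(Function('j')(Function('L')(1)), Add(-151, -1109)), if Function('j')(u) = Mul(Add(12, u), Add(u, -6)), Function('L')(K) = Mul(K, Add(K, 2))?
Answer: 56700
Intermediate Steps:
Function('L')(K) = Mul(K, Add(2, K))
Function('j')(u) = Mul(Add(-6, u), Add(12, u)) (Function('j')(u) = Mul(Add(12, u), Add(-6, u)) = Mul(Add(-6, u), Add(12, u)))
Mul(Function('j')(Function('L')(1)), Add(-151, -1109)) = Mul(Add(-72, Pow(Mul(1, Add(2, 1)), 2), Mul(6, Mul(1, Add(2, 1)))), Add(-151, -1109)) = Mul(Add(-72, Pow(Mul(1, 3), 2), Mul(6, Mul(1, 3))), -1260) = Mul(Add(-72, Pow(3, 2), Mul(6, 3)), -1260) = Mul(Add(-72, 9, 18), -1260) = Mul(-45, -1260) = 56700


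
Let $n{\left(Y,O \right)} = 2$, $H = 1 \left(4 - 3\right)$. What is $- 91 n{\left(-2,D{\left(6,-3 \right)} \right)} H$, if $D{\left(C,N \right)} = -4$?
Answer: $-182$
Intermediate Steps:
$H = 1$ ($H = 1 \cdot 1 = 1$)
$- 91 n{\left(-2,D{\left(6,-3 \right)} \right)} H = \left(-91\right) 2 \cdot 1 = \left(-182\right) 1 = -182$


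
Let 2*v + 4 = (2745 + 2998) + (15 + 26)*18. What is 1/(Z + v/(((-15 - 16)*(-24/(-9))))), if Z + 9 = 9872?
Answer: 496/4872617 ≈ 0.00010179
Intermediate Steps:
Z = 9863 (Z = -9 + 9872 = 9863)
v = 6477/2 (v = -2 + ((2745 + 2998) + (15 + 26)*18)/2 = -2 + (5743 + 41*18)/2 = -2 + (5743 + 738)/2 = -2 + (½)*6481 = -2 + 6481/2 = 6477/2 ≈ 3238.5)
1/(Z + v/(((-15 - 16)*(-24/(-9))))) = 1/(9863 + 6477/(2*(((-15 - 16)*(-24/(-9)))))) = 1/(9863 + 6477/(2*((-(-744)*(-1)/9)))) = 1/(9863 + 6477/(2*((-31*8/3)))) = 1/(9863 + 6477/(2*(-248/3))) = 1/(9863 + (6477/2)*(-3/248)) = 1/(9863 - 19431/496) = 1/(4872617/496) = 496/4872617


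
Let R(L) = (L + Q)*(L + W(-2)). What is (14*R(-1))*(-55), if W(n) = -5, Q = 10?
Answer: 41580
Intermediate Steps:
R(L) = (-5 + L)*(10 + L) (R(L) = (L + 10)*(L - 5) = (10 + L)*(-5 + L) = (-5 + L)*(10 + L))
(14*R(-1))*(-55) = (14*(-50 + (-1)**2 + 5*(-1)))*(-55) = (14*(-50 + 1 - 5))*(-55) = (14*(-54))*(-55) = -756*(-55) = 41580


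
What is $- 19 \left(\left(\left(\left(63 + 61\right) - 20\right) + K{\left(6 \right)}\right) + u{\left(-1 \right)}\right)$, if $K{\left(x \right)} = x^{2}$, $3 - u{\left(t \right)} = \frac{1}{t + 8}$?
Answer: $- \frac{19000}{7} \approx -2714.3$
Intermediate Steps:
$u{\left(t \right)} = 3 - \frac{1}{8 + t}$ ($u{\left(t \right)} = 3 - \frac{1}{t + 8} = 3 - \frac{1}{8 + t}$)
$- 19 \left(\left(\left(\left(63 + 61\right) - 20\right) + K{\left(6 \right)}\right) + u{\left(-1 \right)}\right) = - 19 \left(\left(\left(\left(63 + 61\right) - 20\right) + 6^{2}\right) + \frac{23 + 3 \left(-1\right)}{8 - 1}\right) = - 19 \left(\left(\left(124 - 20\right) + 36\right) + \frac{23 - 3}{7}\right) = - 19 \left(\left(104 + 36\right) + \frac{1}{7} \cdot 20\right) = - 19 \left(140 + \frac{20}{7}\right) = \left(-19\right) \frac{1000}{7} = - \frac{19000}{7}$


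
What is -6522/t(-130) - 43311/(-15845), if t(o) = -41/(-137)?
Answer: -14155953579/649645 ≈ -21790.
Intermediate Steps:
t(o) = 41/137 (t(o) = -41*(-1/137) = 41/137)
-6522/t(-130) - 43311/(-15845) = -6522/41/137 - 43311/(-15845) = -6522*137/41 - 43311*(-1/15845) = -893514/41 + 43311/15845 = -14155953579/649645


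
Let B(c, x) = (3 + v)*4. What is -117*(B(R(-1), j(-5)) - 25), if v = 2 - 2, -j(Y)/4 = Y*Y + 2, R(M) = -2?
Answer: 1521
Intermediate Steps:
j(Y) = -8 - 4*Y² (j(Y) = -4*(Y*Y + 2) = -4*(Y² + 2) = -4*(2 + Y²) = -8 - 4*Y²)
v = 0
B(c, x) = 12 (B(c, x) = (3 + 0)*4 = 3*4 = 12)
-117*(B(R(-1), j(-5)) - 25) = -117*(12 - 25) = -117*(-13) = 1521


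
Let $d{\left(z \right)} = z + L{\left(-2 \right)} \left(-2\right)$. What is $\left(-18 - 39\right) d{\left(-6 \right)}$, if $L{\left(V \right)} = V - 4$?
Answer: $-342$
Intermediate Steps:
$L{\left(V \right)} = -4 + V$
$d{\left(z \right)} = 12 + z$ ($d{\left(z \right)} = z + \left(-4 - 2\right) \left(-2\right) = z - -12 = z + 12 = 12 + z$)
$\left(-18 - 39\right) d{\left(-6 \right)} = \left(-18 - 39\right) \left(12 - 6\right) = \left(-57\right) 6 = -342$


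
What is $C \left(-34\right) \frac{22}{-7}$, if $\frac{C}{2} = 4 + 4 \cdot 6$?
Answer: $5984$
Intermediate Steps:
$C = 56$ ($C = 2 \left(4 + 4 \cdot 6\right) = 2 \left(4 + 24\right) = 2 \cdot 28 = 56$)
$C \left(-34\right) \frac{22}{-7} = 56 \left(-34\right) \frac{22}{-7} = - 1904 \cdot 22 \left(- \frac{1}{7}\right) = \left(-1904\right) \left(- \frac{22}{7}\right) = 5984$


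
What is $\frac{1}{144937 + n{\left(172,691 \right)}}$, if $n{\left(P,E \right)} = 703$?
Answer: $\frac{1}{145640} \approx 6.8662 \cdot 10^{-6}$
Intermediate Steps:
$\frac{1}{144937 + n{\left(172,691 \right)}} = \frac{1}{144937 + 703} = \frac{1}{145640}$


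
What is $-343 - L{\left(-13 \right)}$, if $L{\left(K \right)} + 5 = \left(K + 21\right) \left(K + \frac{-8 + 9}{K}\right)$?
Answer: $- \frac{3034}{13} \approx -233.38$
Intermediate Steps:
$L{\left(K \right)} = -5 + \left(21 + K\right) \left(K + \frac{1}{K}\right)$ ($L{\left(K \right)} = -5 + \left(K + 21\right) \left(K + \frac{-8 + 9}{K}\right) = -5 + \left(21 + K\right) \left(K + 1 \frac{1}{K}\right) = -5 + \left(21 + K\right) \left(K + \frac{1}{K}\right)$)
$-343 - L{\left(-13 \right)} = -343 - \left(-4 + \left(-13\right)^{2} + 21 \left(-13\right) + \frac{21}{-13}\right) = -343 - \left(-4 + 169 - 273 + 21 \left(- \frac{1}{13}\right)\right) = -343 - \left(-4 + 169 - 273 - \frac{21}{13}\right) = -343 - - \frac{1425}{13} = -343 + \frac{1425}{13} = - \frac{3034}{13}$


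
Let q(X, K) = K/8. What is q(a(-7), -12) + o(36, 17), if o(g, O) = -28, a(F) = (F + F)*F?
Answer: -59/2 ≈ -29.500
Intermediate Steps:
a(F) = 2*F**2 (a(F) = (2*F)*F = 2*F**2)
q(X, K) = K/8 (q(X, K) = K*(1/8) = K/8)
q(a(-7), -12) + o(36, 17) = (1/8)*(-12) - 28 = -3/2 - 28 = -59/2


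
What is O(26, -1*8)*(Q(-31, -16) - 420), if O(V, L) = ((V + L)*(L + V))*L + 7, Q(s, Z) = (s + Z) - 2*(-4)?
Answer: 1186515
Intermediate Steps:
Q(s, Z) = 8 + Z + s (Q(s, Z) = (Z + s) + 8 = 8 + Z + s)
O(V, L) = 7 + L*(L + V)² (O(V, L) = ((L + V)*(L + V))*L + 7 = (L + V)²*L + 7 = L*(L + V)² + 7 = 7 + L*(L + V)²)
O(26, -1*8)*(Q(-31, -16) - 420) = (7 + (-1*8)*(-1*8 + 26)²)*((8 - 16 - 31) - 420) = (7 - 8*(-8 + 26)²)*(-39 - 420) = (7 - 8*18²)*(-459) = (7 - 8*324)*(-459) = (7 - 2592)*(-459) = -2585*(-459) = 1186515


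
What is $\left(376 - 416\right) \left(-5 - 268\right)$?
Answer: $10920$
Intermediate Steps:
$\left(376 - 416\right) \left(-5 - 268\right) = \left(-40\right) \left(-273\right) = 10920$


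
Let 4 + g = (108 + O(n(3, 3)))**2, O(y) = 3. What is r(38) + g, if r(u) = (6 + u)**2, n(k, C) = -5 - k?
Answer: 14253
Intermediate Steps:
g = 12317 (g = -4 + (108 + 3)**2 = -4 + 111**2 = -4 + 12321 = 12317)
r(38) + g = (6 + 38)**2 + 12317 = 44**2 + 12317 = 1936 + 12317 = 14253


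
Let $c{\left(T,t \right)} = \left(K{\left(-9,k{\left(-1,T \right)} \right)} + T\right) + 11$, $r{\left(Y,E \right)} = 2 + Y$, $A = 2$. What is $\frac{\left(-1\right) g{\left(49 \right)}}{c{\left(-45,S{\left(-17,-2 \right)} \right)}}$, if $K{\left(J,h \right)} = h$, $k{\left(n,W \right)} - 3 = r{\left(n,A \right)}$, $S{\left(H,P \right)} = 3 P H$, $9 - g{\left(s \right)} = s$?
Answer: $- \frac{4}{3} \approx -1.3333$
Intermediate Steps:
$g{\left(s \right)} = 9 - s$
$S{\left(H,P \right)} = 3 H P$
$k{\left(n,W \right)} = 5 + n$ ($k{\left(n,W \right)} = 3 + \left(2 + n\right) = 5 + n$)
$c{\left(T,t \right)} = 15 + T$ ($c{\left(T,t \right)} = \left(\left(5 - 1\right) + T\right) + 11 = \left(4 + T\right) + 11 = 15 + T$)
$\frac{\left(-1\right) g{\left(49 \right)}}{c{\left(-45,S{\left(-17,-2 \right)} \right)}} = \frac{\left(-1\right) \left(9 - 49\right)}{15 - 45} = \frac{\left(-1\right) \left(9 - 49\right)}{-30} = \left(-1\right) \left(-40\right) \left(- \frac{1}{30}\right) = 40 \left(- \frac{1}{30}\right) = - \frac{4}{3}$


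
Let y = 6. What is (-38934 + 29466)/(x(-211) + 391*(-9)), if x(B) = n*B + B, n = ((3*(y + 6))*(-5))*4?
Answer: -4734/74095 ≈ -0.063891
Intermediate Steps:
n = -720 (n = ((3*(6 + 6))*(-5))*4 = ((3*12)*(-5))*4 = (36*(-5))*4 = -180*4 = -720)
x(B) = -719*B (x(B) = -720*B + B = -719*B)
(-38934 + 29466)/(x(-211) + 391*(-9)) = (-38934 + 29466)/(-719*(-211) + 391*(-9)) = -9468/(151709 - 3519) = -9468/148190 = -9468*1/148190 = -4734/74095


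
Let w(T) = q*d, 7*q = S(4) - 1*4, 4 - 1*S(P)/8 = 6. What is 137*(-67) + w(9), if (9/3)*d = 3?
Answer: -64273/7 ≈ -9181.9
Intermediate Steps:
d = 1 (d = (⅓)*3 = 1)
S(P) = -16 (S(P) = 32 - 8*6 = 32 - 48 = -16)
q = -20/7 (q = (-16 - 1*4)/7 = (-16 - 4)/7 = (⅐)*(-20) = -20/7 ≈ -2.8571)
w(T) = -20/7 (w(T) = -20/7*1 = -20/7)
137*(-67) + w(9) = 137*(-67) - 20/7 = -9179 - 20/7 = -64273/7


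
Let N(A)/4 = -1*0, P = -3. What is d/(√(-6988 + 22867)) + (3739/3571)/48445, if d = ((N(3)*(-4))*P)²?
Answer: 3739/172997095 ≈ 2.1613e-5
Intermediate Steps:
N(A) = 0 (N(A) = 4*(-1*0) = 4*0 = 0)
d = 0 (d = ((0*(-4))*(-3))² = (0*(-3))² = 0² = 0)
d/(√(-6988 + 22867)) + (3739/3571)/48445 = 0/(√(-6988 + 22867)) + (3739/3571)/48445 = 0/(√15879) + (3739*(1/3571))*(1/48445) = 0*(√15879/15879) + (3739/3571)*(1/48445) = 0 + 3739/172997095 = 3739/172997095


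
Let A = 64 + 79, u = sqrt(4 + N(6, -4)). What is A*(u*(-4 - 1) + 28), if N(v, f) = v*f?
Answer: 4004 - 1430*I*sqrt(5) ≈ 4004.0 - 3197.6*I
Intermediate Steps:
N(v, f) = f*v
u = 2*I*sqrt(5) (u = sqrt(4 - 4*6) = sqrt(4 - 24) = sqrt(-20) = 2*I*sqrt(5) ≈ 4.4721*I)
A = 143
A*(u*(-4 - 1) + 28) = 143*((2*I*sqrt(5))*(-4 - 1) + 28) = 143*((2*I*sqrt(5))*(-5) + 28) = 143*(-10*I*sqrt(5) + 28) = 143*(28 - 10*I*sqrt(5)) = 4004 - 1430*I*sqrt(5)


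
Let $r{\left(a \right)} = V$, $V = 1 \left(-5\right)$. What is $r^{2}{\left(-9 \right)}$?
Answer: $25$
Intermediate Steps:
$V = -5$
$r{\left(a \right)} = -5$
$r^{2}{\left(-9 \right)} = \left(-5\right)^{2} = 25$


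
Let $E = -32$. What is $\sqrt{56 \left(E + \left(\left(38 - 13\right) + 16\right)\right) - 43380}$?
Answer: $6 i \sqrt{1191} \approx 207.07 i$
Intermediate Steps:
$\sqrt{56 \left(E + \left(\left(38 - 13\right) + 16\right)\right) - 43380} = \sqrt{56 \left(-32 + \left(\left(38 - 13\right) + 16\right)\right) - 43380} = \sqrt{56 \left(-32 + \left(25 + 16\right)\right) - 43380} = \sqrt{56 \left(-32 + 41\right) - 43380} = \sqrt{56 \cdot 9 - 43380} = \sqrt{504 - 43380} = \sqrt{-42876} = 6 i \sqrt{1191}$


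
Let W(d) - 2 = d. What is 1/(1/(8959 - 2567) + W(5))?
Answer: 6392/44745 ≈ 0.14285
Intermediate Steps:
W(d) = 2 + d
1/(1/(8959 - 2567) + W(5)) = 1/(1/(8959 - 2567) + (2 + 5)) = 1/(1/6392 + 7) = 1/(44745/6392) = 6392/44745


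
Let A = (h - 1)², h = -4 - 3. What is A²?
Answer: 4096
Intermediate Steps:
h = -7
A = 64 (A = (-7 - 1)² = (-8)² = 64)
A² = 64² = 4096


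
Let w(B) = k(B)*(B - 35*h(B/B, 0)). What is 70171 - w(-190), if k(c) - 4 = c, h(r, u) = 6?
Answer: -4229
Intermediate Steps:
k(c) = 4 + c
w(B) = (-210 + B)*(4 + B) (w(B) = (4 + B)*(B - 35*6) = (4 + B)*(B - 210) = (4 + B)*(-210 + B) = (-210 + B)*(4 + B))
70171 - w(-190) = 70171 - (-210 - 190)*(4 - 190) = 70171 - (-400)*(-186) = 70171 - 1*74400 = 70171 - 74400 = -4229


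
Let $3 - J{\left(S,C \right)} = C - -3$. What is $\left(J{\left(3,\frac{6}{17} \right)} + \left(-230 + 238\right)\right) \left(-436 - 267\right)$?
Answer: $- \frac{91390}{17} \approx -5375.9$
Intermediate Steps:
$J{\left(S,C \right)} = - C$ ($J{\left(S,C \right)} = 3 - \left(C - -3\right) = 3 - \left(C + 3\right) = 3 - \left(3 + C\right) = - C$)
$\left(J{\left(3,\frac{6}{17} \right)} + \left(-230 + 238\right)\right) \left(-436 - 267\right) = \left(- \frac{6}{17} + \left(-230 + 238\right)\right) \left(-436 - 267\right) = \left(- \frac{6}{17} + 8\right) \left(-703\right) = \frac{130}{17} \left(-703\right) = - \frac{91390}{17}$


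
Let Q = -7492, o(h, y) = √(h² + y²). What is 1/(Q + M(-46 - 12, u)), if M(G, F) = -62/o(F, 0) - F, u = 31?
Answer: -1/7525 ≈ -0.00013289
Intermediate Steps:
M(G, F) = -F - 62/√(F²) (M(G, F) = -62/√(F² + 0²) - F = -62/√(F² + 0) - F = -62/√(F²) - F = -F - 62/√(F²))
1/(Q + M(-46 - 12, u)) = 1/(-7492 + (-1*31 - 62/√(31²))) = 1/(-7492 + (-31 - 62/√961)) = 1/(-7492 + (-31 - 62*1/31)) = 1/(-7492 + (-31 - 2)) = 1/(-7492 - 33) = 1/(-7525) = -1/7525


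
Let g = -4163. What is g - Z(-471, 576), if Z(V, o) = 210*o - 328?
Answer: -124795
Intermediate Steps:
Z(V, o) = -328 + 210*o
g - Z(-471, 576) = -4163 - (-328 + 210*576) = -4163 - (-328 + 120960) = -4163 - 1*120632 = -4163 - 120632 = -124795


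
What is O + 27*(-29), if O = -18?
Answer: -801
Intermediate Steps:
O + 27*(-29) = -18 + 27*(-29) = -18 - 783 = -801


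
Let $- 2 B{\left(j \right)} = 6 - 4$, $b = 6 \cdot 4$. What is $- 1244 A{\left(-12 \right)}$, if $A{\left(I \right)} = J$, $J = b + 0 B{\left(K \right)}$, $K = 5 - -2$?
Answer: $-29856$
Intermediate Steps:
$b = 24$
$K = 7$ ($K = 5 + 2 = 7$)
$B{\left(j \right)} = -1$ ($B{\left(j \right)} = - \frac{6 - 4}{2} = \left(- \frac{1}{2}\right) 2 = -1$)
$J = 24$ ($J = 24 + 0 \left(-1\right) = 24 + 0 = 24$)
$A{\left(I \right)} = 24$
$- 1244 A{\left(-12 \right)} = \left(-1244\right) 24 = -29856$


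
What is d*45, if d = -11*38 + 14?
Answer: -18180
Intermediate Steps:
d = -404 (d = -418 + 14 = -404)
d*45 = -404*45 = -18180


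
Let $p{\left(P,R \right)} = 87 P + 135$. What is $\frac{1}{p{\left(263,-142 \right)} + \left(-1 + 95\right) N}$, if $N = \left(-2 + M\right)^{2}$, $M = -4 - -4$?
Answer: $\frac{1}{23392} \approx 4.275 \cdot 10^{-5}$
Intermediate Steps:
$M = 0$ ($M = -4 + 4 = 0$)
$N = 4$ ($N = \left(-2 + 0\right)^{2} = \left(-2\right)^{2} = 4$)
$p{\left(P,R \right)} = 135 + 87 P$
$\frac{1}{p{\left(263,-142 \right)} + \left(-1 + 95\right) N} = \frac{1}{\left(135 + 87 \cdot 263\right) + \left(-1 + 95\right) 4} = \frac{1}{\left(135 + 22881\right) + 94 \cdot 4} = \frac{1}{23016 + 376} = \frac{1}{23392}$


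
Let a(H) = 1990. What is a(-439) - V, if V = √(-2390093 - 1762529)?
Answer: 1990 - I*√4152622 ≈ 1990.0 - 2037.8*I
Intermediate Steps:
V = I*√4152622 (V = √(-4152622) = I*√4152622 ≈ 2037.8*I)
a(-439) - V = 1990 - I*√4152622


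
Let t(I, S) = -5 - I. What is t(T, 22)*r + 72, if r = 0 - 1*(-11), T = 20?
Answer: -203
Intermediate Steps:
r = 11 (r = 0 + 11 = 11)
t(T, 22)*r + 72 = (-5 - 1*20)*11 + 72 = (-5 - 20)*11 + 72 = -25*11 + 72 = -275 + 72 = -203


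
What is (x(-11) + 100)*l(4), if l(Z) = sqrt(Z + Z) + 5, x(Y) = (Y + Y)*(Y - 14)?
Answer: 3250 + 1300*sqrt(2) ≈ 5088.5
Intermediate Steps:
x(Y) = 2*Y*(-14 + Y) (x(Y) = (2*Y)*(-14 + Y) = 2*Y*(-14 + Y))
l(Z) = 5 + sqrt(2)*sqrt(Z) (l(Z) = sqrt(2*Z) + 5 = sqrt(2)*sqrt(Z) + 5 = 5 + sqrt(2)*sqrt(Z))
(x(-11) + 100)*l(4) = (2*(-11)*(-14 - 11) + 100)*(5 + sqrt(2)*sqrt(4)) = (2*(-11)*(-25) + 100)*(5 + sqrt(2)*2) = (550 + 100)*(5 + 2*sqrt(2)) = 650*(5 + 2*sqrt(2)) = 3250 + 1300*sqrt(2)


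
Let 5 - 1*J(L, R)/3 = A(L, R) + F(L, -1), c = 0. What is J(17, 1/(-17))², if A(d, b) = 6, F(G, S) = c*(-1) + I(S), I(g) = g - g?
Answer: 9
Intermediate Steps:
I(g) = 0
F(G, S) = 0 (F(G, S) = 0*(-1) + 0 = 0 + 0 = 0)
J(L, R) = -3 (J(L, R) = 15 - 3*(6 + 0) = 15 - 3*6 = 15 - 18 = -3)
J(17, 1/(-17))² = (-3)² = 9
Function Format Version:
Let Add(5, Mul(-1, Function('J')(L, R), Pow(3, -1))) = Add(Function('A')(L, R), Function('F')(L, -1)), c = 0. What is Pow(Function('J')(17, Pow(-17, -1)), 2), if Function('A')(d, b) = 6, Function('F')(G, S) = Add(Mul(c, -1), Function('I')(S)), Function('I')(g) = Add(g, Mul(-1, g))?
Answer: 9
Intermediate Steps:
Function('I')(g) = 0
Function('F')(G, S) = 0 (Function('F')(G, S) = Add(Mul(0, -1), 0) = Add(0, 0) = 0)
Function('J')(L, R) = -3 (Function('J')(L, R) = Add(15, Mul(-3, Add(6, 0))) = Add(15, Mul(-3, 6)) = Add(15, -18) = -3)
Pow(Function('J')(17, Pow(-17, -1)), 2) = Pow(-3, 2) = 9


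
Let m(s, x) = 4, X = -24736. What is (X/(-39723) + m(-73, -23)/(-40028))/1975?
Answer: 247493429/785078420475 ≈ 0.00031525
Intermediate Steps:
(X/(-39723) + m(-73, -23)/(-40028))/1975 = (-24736/(-39723) + 4/(-40028))/1975 = (-24736*(-1/39723) + 4*(-1/40028))*(1/1975) = (24736/39723 - 1/10007)*(1/1975) = (247493429/397508061)*(1/1975) = 247493429/785078420475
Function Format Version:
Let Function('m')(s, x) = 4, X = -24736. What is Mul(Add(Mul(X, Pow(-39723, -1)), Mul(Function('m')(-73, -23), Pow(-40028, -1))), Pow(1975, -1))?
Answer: Rational(247493429, 785078420475) ≈ 0.00031525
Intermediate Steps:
Mul(Add(Mul(X, Pow(-39723, -1)), Mul(Function('m')(-73, -23), Pow(-40028, -1))), Pow(1975, -1)) = Mul(Add(Mul(-24736, Pow(-39723, -1)), Mul(4, Pow(-40028, -1))), Pow(1975, -1)) = Mul(Add(Mul(-24736, Rational(-1, 39723)), Mul(4, Rational(-1, 40028))), Rational(1, 1975)) = Mul(Add(Rational(24736, 39723), Rational(-1, 10007)), Rational(1, 1975)) = Mul(Rational(247493429, 397508061), Rational(1, 1975)) = Rational(247493429, 785078420475)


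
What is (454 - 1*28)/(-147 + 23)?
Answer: -213/62 ≈ -3.4355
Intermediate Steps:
(454 - 1*28)/(-147 + 23) = (454 - 28)/(-124) = 426*(-1/124) = -213/62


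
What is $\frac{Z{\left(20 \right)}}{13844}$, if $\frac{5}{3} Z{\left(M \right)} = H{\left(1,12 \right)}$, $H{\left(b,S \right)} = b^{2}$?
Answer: $\frac{3}{69220} \approx 4.334 \cdot 10^{-5}$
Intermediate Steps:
$Z{\left(M \right)} = \frac{3}{5}$ ($Z{\left(M \right)} = \frac{3 \cdot 1^{2}}{5} = \frac{3}{5} \cdot 1 = \frac{3}{5}$)
$\frac{Z{\left(20 \right)}}{13844} = \frac{3}{5 \cdot 13844} = \frac{3}{5} \cdot \frac{1}{13844} = \frac{3}{69220}$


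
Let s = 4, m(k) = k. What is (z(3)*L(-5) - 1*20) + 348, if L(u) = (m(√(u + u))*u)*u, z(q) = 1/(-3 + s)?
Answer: 328 + 25*I*√10 ≈ 328.0 + 79.057*I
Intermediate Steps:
z(q) = 1 (z(q) = 1/(-3 + 4) = 1/1 = 1)
L(u) = √2*u^(5/2) (L(u) = (√(u + u)*u)*u = (√(2*u)*u)*u = ((√2*√u)*u)*u = (√2*u^(3/2))*u = √2*u^(5/2))
(z(3)*L(-5) - 1*20) + 348 = (1*(√2*(-5)^(5/2)) - 1*20) + 348 = (1*(√2*(25*I*√5)) - 20) + 348 = (1*(25*I*√10) - 20) + 348 = (25*I*√10 - 20) + 348 = (-20 + 25*I*√10) + 348 = 328 + 25*I*√10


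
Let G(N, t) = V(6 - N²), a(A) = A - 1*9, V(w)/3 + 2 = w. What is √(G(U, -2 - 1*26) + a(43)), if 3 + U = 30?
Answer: I*√2141 ≈ 46.271*I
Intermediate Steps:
U = 27 (U = -3 + 30 = 27)
V(w) = -6 + 3*w
a(A) = -9 + A (a(A) = A - 9 = -9 + A)
G(N, t) = 12 - 3*N² (G(N, t) = -6 + 3*(6 - N²) = -6 + (18 - 3*N²) = 12 - 3*N²)
√(G(U, -2 - 1*26) + a(43)) = √((12 - 3*27²) + (-9 + 43)) = √((12 - 3*729) + 34) = √((12 - 2187) + 34) = √(-2175 + 34) = √(-2141) = I*√2141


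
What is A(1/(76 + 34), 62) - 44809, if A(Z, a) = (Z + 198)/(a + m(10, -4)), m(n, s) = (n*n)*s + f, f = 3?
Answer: -1651233431/36850 ≈ -44810.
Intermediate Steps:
m(n, s) = 3 + s*n² (m(n, s) = (n*n)*s + 3 = n²*s + 3 = s*n² + 3 = 3 + s*n²)
A(Z, a) = (198 + Z)/(-397 + a) (A(Z, a) = (Z + 198)/(a + (3 - 4*10²)) = (198 + Z)/(a + (3 - 4*100)) = (198 + Z)/(a + (3 - 400)) = (198 + Z)/(a - 397) = (198 + Z)/(-397 + a))
A(1/(76 + 34), 62) - 44809 = (198 + 1/(76 + 34))/(-397 + 62) - 44809 = (198 + 1/110)/(-335) - 44809 = -(198 + 1/110)/335 - 44809 = -1/335*21781/110 - 44809 = -21781/36850 - 44809 = -1651233431/36850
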